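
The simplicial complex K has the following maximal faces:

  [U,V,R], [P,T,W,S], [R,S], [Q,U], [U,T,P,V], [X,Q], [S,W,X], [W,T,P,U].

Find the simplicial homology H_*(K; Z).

H_0 = Z,  H_1 = Z^2,  H_2 = 0,  H_3 = 0.

Fix the vertex order P < Q < R < S < T < U < V < W < X and write every simplex with vertices in increasing order. Then dim K = 3 and the simplices of K are:

  0-simplices (9): P, Q, R, S, T, U, V, W, X
  1-simplices (19): PS, PT, PU, PV, PW, QU, QX, RS, RU, RV, ST, SW, SX, TU, TV, TW, UV, UW, WX
  2-simplices (12): PST, PSW, PTU, PTV, PTW, PUV, PUW, RUV, STW, SWX, TUV, TUW
  3-simplices (3): PSTW, PTUV, PTUW

giving chain groups C_0 ≅ Z^9, C_1 ≅ Z^19, C_2 ≅ Z^12, C_3 ≅ Z^3.

The boundary map ∂_1: C_1 → C_0 sends each edge [p,q] (with p < q) to q − p. For instance
  ∂WX = X − W.
This gives a 9×19 integer matrix of rank 8; reducing to Smith normal form yields diagonal entries (1,1,1,1,1,1,1,1).

The boundary map ∂_2: C_2 → C_1 maps a triangle to the signed sum of its edges. For instance
  ∂SWX = WX − SX + SW,
  ∂PTW = TW − PW + PT.
As a 19×12 matrix over Z this has rank 9, with invariant factors (1,1,1,1,1,1,1,1,1).

Boundary ∂_3: C_3 → C_2 sends each 3-simplex σ to the alternating sum Σ_i (−1)^i (σ with its i-th vertex removed). For instance
  ∂PTUV = TUV − PUV + PTV − PTU,
  ∂PTUW = TUW − PUW + PTW − PTU.
This gives a 12×3 integer matrix of rank 3; reducing to Smith normal form yields diagonal entries (1,1,1).

From H_k ≅ ker(∂_k) / im(∂_{k+1}) we obtain:

  H_0: rank C_0 − rank ∂_1 = 9 − 8 = 1, and the invariant factors of ∂_1 are all 1, so H_0 = Z.
  H_1: rank ker ∂_1 − rank ∂_2 = (19 − 8) − 9 = 2, and the invariant factors of ∂_2 are all 1, so H_1 = Z^2.
  H_2: rank ker ∂_2 − rank ∂_3 = (12 − 9) − 3 = 0, and the invariant factors of ∂_3 are all 1, so H_2 = 0.
  H_3: rank ker ∂_3 − rank ∂_4 = (3 − 3) − 0 = 0, and there is no ∂_4, so H_3 = 0.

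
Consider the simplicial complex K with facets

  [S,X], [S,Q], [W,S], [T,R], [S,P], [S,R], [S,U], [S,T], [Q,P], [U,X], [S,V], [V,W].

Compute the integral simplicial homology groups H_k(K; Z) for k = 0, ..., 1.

H_0 = Z,  H_1 = Z^4.

Order the vertices as P < Q < R < S < T < U < V < W < X. Listing each simplex with vertices in this order, K has dimension 1 with simplices:

  0-simplices (9): P, Q, R, S, T, U, V, W, X
  1-simplices (12): PQ, PS, QS, RS, RT, ST, SU, SV, SW, SX, UX, VW

giving chain groups C_0 ≅ Z^9, C_1 ≅ Z^12.

The boundary map ∂_1: C_1 → C_0 maps an edge to its endpoints' difference, ∂[p,q] = q − p.
As a 9×12 matrix over Z this has rank 8, with invariant factors (1,1,1,1,1,1,1,1).

Reading off H_k = ker ∂_k / im ∂_{k+1}:

  H_0: rank C_0 − rank ∂_1 = 9 − 8 = 1, and the invariant factors of ∂_1 are all 1, so H_0 = Z.
  H_1: rank ker ∂_1 − rank ∂_2 = (12 − 8) − 0 = 4, and there is no ∂_2, so H_1 = Z^4.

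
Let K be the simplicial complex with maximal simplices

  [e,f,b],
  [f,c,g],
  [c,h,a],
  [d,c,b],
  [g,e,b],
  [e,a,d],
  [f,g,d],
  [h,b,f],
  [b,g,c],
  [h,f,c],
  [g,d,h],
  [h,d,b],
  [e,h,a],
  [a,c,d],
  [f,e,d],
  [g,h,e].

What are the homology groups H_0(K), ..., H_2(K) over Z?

H_0 ≅ Z,  H_1 ≅ Z^2,  H_2 ≅ Z.

We work with the vertex ordering a < b < c < d < e < f < g < h. The simplices of K, each written with vertices in increasing order, are:

  0-simplices (8): a, b, c, d, e, f, g, h
  1-simplices (24): ac, ad, ae, ah, bc, bd, be, bf, bg, bh, cd, cf, cg, ch, de, df, dg, dh, ef, eg, eh, fg, fh, gh
  2-simplices (16): acd, ach, ade, aeh, bcd, bcg, bdh, bef, beg, bfh, cfg, cfh, def, dfg, dgh, egh

giving chain groups C_0 ≅ Z^8, C_1 ≅ Z^24, C_2 ≅ Z^16.

The boundary map ∂_1: C_1 → C_0 maps an edge to its endpoints' difference, ∂[p,q] = q − p. For instance
  ∂bh = h − b.
As a 8×24 matrix over Z this has rank 7, with invariant factors (1,1,1,1,1,1,1).

Boundary ∂_2: C_2 → C_1 acts by ∂[p,q,r] = [q,r] − [p,r] + [p,q]. For instance
  ∂beg = eg − bg + be,
  ∂bdh = dh − bh + bd.
The resulting 24×16 matrix has rank 15, and its Smith normal form has invariant factors (1,1,1,1,1,1,1,1,1,1,1,1,1,1,1).

Reading off H_k = ker ∂_k / im ∂_{k+1}:

  H_0: rank C_0 − rank ∂_1 = 8 − 7 = 1, and the invariant factors of ∂_1 are all 1, so H_0 ≅ Z.
  H_1: rank ker ∂_1 − rank ∂_2 = (24 − 7) − 15 = 2, and the invariant factors of ∂_2 are all 1, so H_1 ≅ Z^2.
  H_2: rank ker ∂_2 − rank ∂_3 = (16 − 15) − 0 = 1, and there is no ∂_3, so H_2 ≅ Z.

As a check, the Euler characteristic is 8 − 24 + 16 = 0, which agrees with 1 − 2 + 1 = 0.
(K is a triangulation of the torus T^2.)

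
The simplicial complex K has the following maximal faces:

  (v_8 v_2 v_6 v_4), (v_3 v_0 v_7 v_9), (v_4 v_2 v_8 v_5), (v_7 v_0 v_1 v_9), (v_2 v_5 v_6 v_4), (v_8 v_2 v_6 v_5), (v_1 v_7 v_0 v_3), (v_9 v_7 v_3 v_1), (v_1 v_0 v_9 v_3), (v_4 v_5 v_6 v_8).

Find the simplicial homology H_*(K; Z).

H_0 ≅ Z^2,  H_1 = 0,  H_2 = 0,  H_3 ≅ Z^2.

Take the total order v_0 < v_1 < v_2 < v_3 < v_4 < v_5 < v_6 < v_7 < v_8 < v_9 on the vertex set. Then K (dimension 3) consists of the simplices:

  0-simplices (10): [v_0], [v_1], [v_2], [v_3], [v_4], [v_5], [v_6], [v_7], [v_8], [v_9]
  1-simplices (20): (20 of them)
  2-simplices (20): (20 of them)
  3-simplices (10): (10 of them)

Hence C_0 ≅ Z^10, C_1 ≅ Z^20, C_2 ≅ Z^20, C_3 ≅ Z^10.

Boundary ∂_1: C_1 → C_0 sends each edge [p,q] (with p < q) to q − p. For instance
  ∂[v_0,v_1] = [v_1] − [v_0].
The 10×20 boundary matrix has rank 8 and Smith normal form diag(1,1,1,1,1,1,1,1).

The boundary map ∂_2: C_2 → C_1 maps a triangle to the signed sum of its edges. For instance
  ∂[v_2,v_5,v_8] = [v_5,v_8] − [v_2,v_8] + [v_2,v_5],
  ∂[v_0,v_7,v_9] = [v_7,v_9] − [v_0,v_9] + [v_0,v_7].
The resulting 20×20 matrix has rank 12, and its Smith normal form has invariant factors (1,1,1,1,1,1,1,1,1,1,1,1).

The boundary map ∂_3: C_3 → C_2 sends each 3-simplex σ to the alternating sum Σ_i (−1)^i (σ with its i-th vertex removed). For instance
  ∂[v_0,v_1,v_3,v_7] = [v_1,v_3,v_7] − [v_0,v_3,v_7] + [v_0,v_1,v_7] − [v_0,v_1,v_3],
  ∂[v_0,v_1,v_7,v_9] = [v_1,v_7,v_9] − [v_0,v_7,v_9] + [v_0,v_1,v_9] − [v_0,v_1,v_7].
The 20×10 boundary matrix has rank 8 and Smith normal form diag(1,1,1,1,1,1,1,1).

From H_k ≅ ker(∂_k) / im(∂_{k+1}) we obtain:

  H_0: rank C_0 − rank ∂_1 = 10 − 8 = 2, and the invariant factors of ∂_1 are all 1, so H_0 = Z^2.
  H_1: rank ker ∂_1 − rank ∂_2 = (20 − 8) − 12 = 0, and the invariant factors of ∂_2 are all 1, so H_1 = 0.
  H_2: rank ker ∂_2 − rank ∂_3 = (20 − 12) − 8 = 0, and the invariant factors of ∂_3 are all 1, so H_2 = 0.
  H_3: rank ker ∂_3 − rank ∂_4 = (10 − 8) − 0 = 2, and there is no ∂_4, so H_3 = Z^2.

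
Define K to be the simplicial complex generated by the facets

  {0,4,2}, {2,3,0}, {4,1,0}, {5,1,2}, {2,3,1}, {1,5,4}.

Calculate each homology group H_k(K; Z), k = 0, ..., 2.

Fix the vertex order 0 < 1 < 2 < 3 < 4 < 5 and write every simplex with vertices in increasing order. Then dim K = 2 and the simplices of K are:

  0-simplices (6): [0], [1], [2], [3], [4], [5]
  1-simplices (12): [0,1], [0,2], [0,3], [0,4], [1,2], [1,3], [1,4], [1,5], [2,3], [2,4], [2,5], [4,5]
  2-simplices (6): [0,1,4], [0,2,3], [0,2,4], [1,2,3], [1,2,5], [1,4,5]

so the chain groups are C_0 ≅ Z^6, C_1 ≅ Z^12, C_2 ≅ Z^6.

∂_1: C_1 → C_0 sends each edge [p,q] (with p < q) to q − p.
This gives a 6×12 integer matrix of rank 5; reducing to Smith normal form yields diagonal entries (1,1,1,1,1).

Boundary ∂_2: C_2 → C_1 acts by ∂[p,q,r] = [q,r] − [p,r] + [p,q]. For instance
  ∂[0,1,4] = [1,4] − [0,4] + [0,1],
  ∂[0,2,4] = [2,4] − [0,4] + [0,2].
The resulting 12×6 matrix has rank 6, and its Smith normal form has invariant factors (1,1,1,1,1,1).

From H_k ≅ ker(∂_k) / im(∂_{k+1}) we obtain:

  H_0: rank C_0 − rank ∂_1 = 6 − 5 = 1, and the invariant factors of ∂_1 are all 1, so H_0 ≅ Z.
  H_1: rank ker ∂_1 − rank ∂_2 = (12 − 5) − 6 = 1, and the invariant factors of ∂_2 are all 1, so H_1 ≅ Z.
  H_2: rank ker ∂_2 − rank ∂_3 = (6 − 6) − 0 = 0, and there is no ∂_3, so H_2 ≅ 0.

(K is a triangulation of the cylinder S^1 x I.)

H_0 = Z,  H_1 = Z,  H_2 = 0.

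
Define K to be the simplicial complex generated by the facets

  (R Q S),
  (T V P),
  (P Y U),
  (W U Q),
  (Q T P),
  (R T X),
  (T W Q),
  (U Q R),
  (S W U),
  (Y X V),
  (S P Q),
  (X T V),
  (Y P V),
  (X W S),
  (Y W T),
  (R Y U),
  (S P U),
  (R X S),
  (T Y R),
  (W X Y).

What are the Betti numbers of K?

Fix the vertex order P < Q < R < S < T < U < V < W < X < Y and write every simplex with vertices in increasing order. Then dim K = 2 and the simplices of K are:

  0-simplices (10): P, Q, R, S, T, U, V, W, X, Y
  1-simplices (30): PQ, PS, PT, PU, PV, PY, QR, QS, QT, QU, QW, RS, RT, RU, RX, RY, SU, SW, SX, TV, TW, TX, TY, UW, UY, VX, VY, WX, WY, XY
  2-simplices (20): PQS, PQT, PSU, PTV, PUY, PVY, QRS, QRU, QTW, QUW, RSX, RTX, RTY, RUY, SUW, SWX, TVX, TWY, VXY, WXY

so the chain groups are C_0 ≅ Z^10, C_1 ≅ Z^30, C_2 ≅ Z^20.

Boundary ∂_1: C_1 → C_0 sends each edge [p,q] (with p < q) to q − p.
As a 10×30 matrix over Z this has rank 9, with invariant factors (1,1,1,1,1,1,1,1,1).

Boundary ∂_2: C_2 → C_1 maps a triangle to the signed sum of its edges. For instance
  ∂RUY = UY − RY + RU,
  ∂QRS = RS − QS + QR.
As a 30×20 matrix over Z this has rank 20, with invariant factors (1,1,1,1,1,1,1,1,1,1,1,1,1,1,1,1,1,1,1,2).

From H_k ≅ ker(∂_k) / im(∂_{k+1}) we obtain:

  H_0: rank C_0 − rank ∂_1 = 10 − 9 = 1, and the invariant factors of ∂_1 are all 1, so H_0 ≅ Z.
  H_1: rank ker ∂_1 − rank ∂_2 = (30 − 9) − 20 = 1, and ∂_2 has invariant factor 2 > 1, so H_1 ≅ Z ⊕ Z_2.
  H_2: rank ker ∂_2 − rank ∂_3 = (20 − 20) − 0 = 0, and there is no ∂_3, so H_2 ≅ 0.

As a check, the Euler characteristic is 10 − 30 + 20 = 0, which agrees with 1 − 1 + 0 = 0.
(K is a triangulation of the Klein bottle.)

Hence the Betti numbers are b_0 = 1, b_1 = 1, b_2 = 0.

b_0 = 1, b_1 = 1, b_2 = 0.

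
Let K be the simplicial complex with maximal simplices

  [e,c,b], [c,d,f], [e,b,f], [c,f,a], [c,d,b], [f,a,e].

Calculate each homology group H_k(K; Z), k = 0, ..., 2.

Order the vertices as a < b < c < d < e < f. Listing each simplex with vertices in this order, K has dimension 2 with simplices:

  0-simplices (6): a, b, c, d, e, f
  1-simplices (12): ac, ae, af, bc, bd, be, bf, cd, ce, cf, df, ef
  2-simplices (6): acf, aef, bcd, bce, bef, cdf

giving chain groups C_0 ≅ Z^6, C_1 ≅ Z^12, C_2 ≅ Z^6.

∂_1: C_1 → C_0 sends each edge [p,q] (with p < q) to q − p. For instance
  ∂be = e − b.
The 6×12 boundary matrix has rank 5 and Smith normal form diag(1,1,1,1,1).

∂_2: C_2 → C_1 acts by ∂[p,q,r] = [q,r] − [p,r] + [p,q]. For instance
  ∂cdf = df − cf + cd,
  ∂bcd = cd − bd + bc.
As a 12×6 matrix over Z this has rank 6, with invariant factors (1,1,1,1,1,1).

From H_k ≅ ker(∂_k) / im(∂_{k+1}) we obtain:

  H_0: rank C_0 − rank ∂_1 = 6 − 5 = 1, and the invariant factors of ∂_1 are all 1, so H_0 = Z.
  H_1: rank ker ∂_1 − rank ∂_2 = (12 − 5) − 6 = 1, and the invariant factors of ∂_2 are all 1, so H_1 = Z.
  H_2: rank ker ∂_2 − rank ∂_3 = (6 − 6) − 0 = 0, and there is no ∂_3, so H_2 = 0.

(K is a triangulation of the cylinder S^1 x I.)

H_0 ≅ Z,  H_1 ≅ Z,  H_2 = 0.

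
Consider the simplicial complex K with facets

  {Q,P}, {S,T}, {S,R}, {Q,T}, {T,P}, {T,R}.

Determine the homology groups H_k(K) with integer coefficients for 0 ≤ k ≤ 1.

We work with the vertex ordering P < Q < R < S < T. The simplices of K, each written with vertices in increasing order, are:

  0-simplices (5): P, Q, R, S, T
  1-simplices (6): PQ, PT, QT, RS, RT, ST

Hence C_0 ≅ Z^5, C_1 ≅ Z^6.

∂_1: C_1 → C_0 is given by ∂[p,q] = [q] − [p]. For instance
  ∂RS = S − R.
The 5×6 boundary matrix has rank 4 and Smith normal form diag(1,1,1,1).

Reading off H_k = ker ∂_k / im ∂_{k+1}:

  H_0: rank C_0 − rank ∂_1 = 5 − 4 = 1, and the invariant factors of ∂_1 are all 1, so H_0 = Z.
  H_1: rank ker ∂_1 − rank ∂_2 = (6 − 4) − 0 = 2, and there is no ∂_2, so H_1 = Z^2.

As a check, the Euler characteristic is 5 − 6 = -1, which agrees with 1 − 2 = -1.

H_0 = Z,  H_1 = Z^2.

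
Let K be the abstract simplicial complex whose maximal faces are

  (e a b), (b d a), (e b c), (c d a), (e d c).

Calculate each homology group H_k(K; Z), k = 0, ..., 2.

H_0 ≅ Z,  H_1 ≅ Z,  H_2 = 0.

Fix the vertex order a < b < c < d < e and write every simplex with vertices in increasing order. Then dim K = 2 and the simplices of K are:

  0-simplices (5): a, b, c, d, e
  1-simplices (10): ab, ac, ad, ae, bc, bd, be, cd, ce, de
  2-simplices (5): abd, abe, acd, bce, cde

Hence C_0 ≅ Z^5, C_1 ≅ Z^10, C_2 ≅ Z^5.

The boundary map ∂_1: C_1 → C_0 maps an edge to its endpoints' difference, ∂[p,q] = q − p. For instance
  ∂ab = b − a.
The 5×10 boundary matrix has rank 4 and Smith normal form diag(1,1,1,1).

∂_2: C_2 → C_1 acts by ∂[p,q,r] = [q,r] − [p,r] + [p,q]. For instance
  ∂cde = de − ce + cd,
  ∂abe = be − ae + ab.
As a 10×5 matrix over Z this has rank 5, with invariant factors (1,1,1,1,1).

Computing H_k = (kernel of ∂_k) / (image of ∂_{k+1}):

  H_0: rank C_0 − rank ∂_1 = 5 − 4 = 1, and the invariant factors of ∂_1 are all 1, so H_0 = Z.
  H_1: rank ker ∂_1 − rank ∂_2 = (10 − 4) − 5 = 1, and the invariant factors of ∂_2 are all 1, so H_1 = Z.
  H_2: rank ker ∂_2 − rank ∂_3 = (5 − 5) − 0 = 0, and there is no ∂_3, so H_2 = 0.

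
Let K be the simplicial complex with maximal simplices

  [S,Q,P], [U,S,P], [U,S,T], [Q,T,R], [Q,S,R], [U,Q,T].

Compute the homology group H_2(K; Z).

We work with the vertex ordering P < Q < R < S < T < U. The simplices of K, each written with vertices in increasing order, are:

  0-simplices (6): P, Q, R, S, T, U
  1-simplices (12): PQ, PS, PU, QR, QS, QT, QU, RS, RT, ST, SU, TU
  2-simplices (6): PQS, PSU, QRS, QRT, QTU, STU

Hence C_0 ≅ Z^6, C_1 ≅ Z^12, C_2 ≅ Z^6.

The boundary map ∂_1: C_1 → C_0 sends each edge [p,q] (with p < q) to q − p.
The resulting 6×12 matrix has rank 5, and its Smith normal form has invariant factors (1,1,1,1,1).

Boundary ∂_2: C_2 → C_1 maps a triangle to the signed sum of its edges. For instance
  ∂STU = TU − SU + ST,
  ∂QTU = TU − QU + QT.
This gives a 12×6 integer matrix of rank 6; reducing to Smith normal form yields diagonal entries (1,1,1,1,1,1).

From H_k ≅ ker(∂_k) / im(∂_{k+1}) we obtain:

  H_2: rank ker ∂_2 − rank ∂_3 = (6 − 6) − 0 = 0, and there is no ∂_3, so H_2 ≅ 0.

H_2 = 0.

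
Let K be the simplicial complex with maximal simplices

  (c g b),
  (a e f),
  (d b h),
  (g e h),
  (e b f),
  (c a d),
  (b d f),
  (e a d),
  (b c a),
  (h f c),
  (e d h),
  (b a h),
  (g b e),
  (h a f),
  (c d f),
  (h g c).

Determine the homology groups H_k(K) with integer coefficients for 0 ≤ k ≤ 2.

We work with the vertex ordering a < b < c < d < e < f < g < h. The simplices of K, each written with vertices in increasing order, are:

  0-simplices (8): a, b, c, d, e, f, g, h
  1-simplices (24): ab, ac, ad, ae, af, ah, bc, bd, be, bf, bg, bh, cd, cf, cg, ch, de, df, dh, ef, eg, eh, fh, gh
  2-simplices (16): abc, abh, acd, ade, aef, afh, bcg, bdf, bdh, bef, beg, cdf, cfh, cgh, deh, egh

Hence C_0 ≅ Z^8, C_1 ≅ Z^24, C_2 ≅ Z^16.

The boundary map ∂_1: C_1 → C_0 is given by ∂[p,q] = [q] − [p].
The 8×24 boundary matrix has rank 7 and Smith normal form diag(1,1,1,1,1,1,1).

Boundary ∂_2: C_2 → C_1 maps a triangle to the signed sum of its edges. For instance
  ∂bcg = cg − bg + bc,
  ∂deh = eh − dh + de.
The 24×16 boundary matrix has rank 15 and Smith normal form diag(1,1,1,1,1,1,1,1,1,1,1,1,1,1,1).

From H_k ≅ ker(∂_k) / im(∂_{k+1}) we obtain:

  H_0: rank C_0 − rank ∂_1 = 8 − 7 = 1, and the invariant factors of ∂_1 are all 1, so H_0 ≅ Z.
  H_1: rank ker ∂_1 − rank ∂_2 = (24 − 7) − 15 = 2, and the invariant factors of ∂_2 are all 1, so H_1 ≅ Z^2.
  H_2: rank ker ∂_2 − rank ∂_3 = (16 − 15) − 0 = 1, and there is no ∂_3, so H_2 ≅ Z.

(K is a triangulation of the torus T^2.)

H_0 ≅ Z,  H_1 ≅ Z^2,  H_2 ≅ Z.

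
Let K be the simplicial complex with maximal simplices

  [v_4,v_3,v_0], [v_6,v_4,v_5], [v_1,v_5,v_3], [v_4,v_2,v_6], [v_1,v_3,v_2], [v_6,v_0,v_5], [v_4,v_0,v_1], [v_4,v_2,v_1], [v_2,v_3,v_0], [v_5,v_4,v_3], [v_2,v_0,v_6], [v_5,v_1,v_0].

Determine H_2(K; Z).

We work with the vertex ordering v_0 < v_1 < v_2 < v_3 < v_4 < v_5 < v_6. The simplices of K, each written with vertices in increasing order, are:

  0-simplices (7): [v_0], [v_1], [v_2], [v_3], [v_4], [v_5], [v_6]
  1-simplices (18): (18 of them)
  2-simplices (12): (12 of them)

so the chain groups are C_0 ≅ Z^7, C_1 ≅ Z^18, C_2 ≅ Z^12.

∂_1: C_1 → C_0 maps an edge to its endpoints' difference, ∂[p,q] = q − p.
This gives a 7×18 integer matrix of rank 6; reducing to Smith normal form yields diagonal entries (1,1,1,1,1,1).

∂_2: C_2 → C_1 acts by ∂[p,q,r] = [q,r] − [p,r] + [p,q]. For instance
  ∂[v_4,v_5,v_6] = [v_5,v_6] − [v_4,v_6] + [v_4,v_5],
  ∂[v_3,v_4,v_5] = [v_4,v_5] − [v_3,v_5] + [v_3,v_4].
This gives a 18×12 integer matrix of rank 12; reducing to Smith normal form yields diagonal entries (1,1,1,1,1,1,1,1,1,1,1,2).

From H_k ≅ ker(∂_k) / im(∂_{k+1}) we obtain:

  H_2: rank ker ∂_2 − rank ∂_3 = (12 − 12) − 0 = 0, and there is no ∂_3, so H_2 ≅ 0.

H_2 ≅ 0.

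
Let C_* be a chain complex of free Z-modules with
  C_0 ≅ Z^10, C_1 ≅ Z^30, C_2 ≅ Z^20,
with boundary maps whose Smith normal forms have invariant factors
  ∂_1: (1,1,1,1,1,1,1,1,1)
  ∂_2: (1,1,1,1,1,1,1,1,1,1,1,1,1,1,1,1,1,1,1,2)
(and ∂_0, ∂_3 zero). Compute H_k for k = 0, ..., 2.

H_0: b_0 = 10 − 0 − 9 = 1; torsion from ∂_1 factors > 1: none. So H_0 = Z.
H_1: b_1 = 30 − 9 − 20 = 1; torsion from ∂_2 factors > 1: [2]. So H_1 = Z × Z/2.
H_2: b_2 = 20 − 20 − 0 = 0; torsion from ∂_3 factors > 1: none. So H_2 = 0.

H_0 = Z,  H_1 = Z × Z/2,  H_2 = 0.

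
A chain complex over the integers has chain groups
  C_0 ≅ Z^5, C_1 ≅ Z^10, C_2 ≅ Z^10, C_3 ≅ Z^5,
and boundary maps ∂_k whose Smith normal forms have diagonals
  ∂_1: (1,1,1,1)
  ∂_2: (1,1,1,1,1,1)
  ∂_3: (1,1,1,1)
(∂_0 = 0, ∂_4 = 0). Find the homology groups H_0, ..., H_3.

H_0 = Z,  H_1 = 0,  H_2 = 0,  H_3 = Z.

H_0: b_0 = 5 − 0 − 4 = 1; torsion from ∂_1 factors > 1: none. So H_0 = Z.
H_1: b_1 = 10 − 4 − 6 = 0; torsion from ∂_2 factors > 1: none. So H_1 = 0.
H_2: b_2 = 10 − 6 − 4 = 0; torsion from ∂_3 factors > 1: none. So H_2 = 0.
H_3: b_3 = 5 − 4 − 0 = 1; torsion from ∂_4 factors > 1: none. So H_3 = Z.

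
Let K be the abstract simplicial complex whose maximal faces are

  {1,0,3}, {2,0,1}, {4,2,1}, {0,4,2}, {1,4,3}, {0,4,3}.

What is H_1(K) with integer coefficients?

Fix the vertex order 0 < 1 < 2 < 3 < 4 and write every simplex with vertices in increasing order. Then dim K = 2 and the simplices of K are:

  0-simplices (5): [0], [1], [2], [3], [4]
  1-simplices (9): [0,1], [0,2], [0,3], [0,4], [1,2], [1,3], [1,4], [2,4], [3,4]
  2-simplices (6): [0,1,2], [0,1,3], [0,2,4], [0,3,4], [1,2,4], [1,3,4]

Hence C_0 ≅ Z^5, C_1 ≅ Z^9, C_2 ≅ Z^6.

Boundary ∂_1: C_1 → C_0 maps an edge to its endpoints' difference, ∂[p,q] = q − p.
This gives a 5×9 integer matrix of rank 4; reducing to Smith normal form yields diagonal entries (1,1,1,1).

Boundary ∂_2: C_2 → C_1 acts by ∂[p,q,r] = [q,r] − [p,r] + [p,q]. For instance
  ∂[0,2,4] = [2,4] − [0,4] + [0,2],
  ∂[0,3,4] = [3,4] − [0,4] + [0,3].
The 9×6 boundary matrix has rank 5 and Smith normal form diag(1,1,1,1,1).

Computing H_k = (kernel of ∂_k) / (image of ∂_{k+1}):

  H_1: rank ker ∂_1 − rank ∂_2 = (9 − 4) − 5 = 0, and the invariant factors of ∂_2 are all 1, so H_1 ≅ 0.

H_1 = 0.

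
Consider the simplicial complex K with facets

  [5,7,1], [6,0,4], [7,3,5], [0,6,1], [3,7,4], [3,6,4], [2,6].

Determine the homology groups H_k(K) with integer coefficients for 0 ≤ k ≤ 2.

K has 8 vertices, 14 edges, 6 triangles.
rank ∂_0 = 0, rank ∂_1 = 7 ⇒ b_0 = 8 − 0 − 7 = 1; all invariant factors of ∂_1 are 1 so no torsion. So H_0 = Z.
rank ∂_1 = 7, rank ∂_2 = 6 ⇒ b_1 = 14 − 7 − 6 = 1; all invariant factors of ∂_2 are 1 so no torsion. So H_1 = Z.
rank ∂_2 = 6, rank ∂_3 = 0 ⇒ b_2 = 6 − 6 − 0 = 0. So H_2 = 0.

H_0 = Z,  H_1 = Z,  H_2 = 0.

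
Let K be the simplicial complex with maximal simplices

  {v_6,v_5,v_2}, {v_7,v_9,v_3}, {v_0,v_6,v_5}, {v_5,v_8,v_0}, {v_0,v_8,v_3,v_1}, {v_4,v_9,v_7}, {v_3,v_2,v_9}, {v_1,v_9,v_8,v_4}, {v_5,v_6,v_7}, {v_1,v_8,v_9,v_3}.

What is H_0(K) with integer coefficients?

Order the vertices as v_0 < v_1 < v_2 < v_3 < v_4 < v_5 < v_6 < v_7 < v_8 < v_9. Listing each simplex with vertices in this order, K has dimension 3 with simplices:

  0-simplices (10): [v_0], [v_1], [v_2], [v_3], [v_4], [v_5], [v_6], [v_7], [v_8], [v_9]
  1-simplices (25): (25 of them)
  2-simplices (17): (17 of them)
  3-simplices (3): [v_0,v_1,v_3,v_8], [v_1,v_3,v_8,v_9], [v_1,v_4,v_8,v_9]

Hence C_0 ≅ Z^10, C_1 ≅ Z^25, C_2 ≅ Z^17, C_3 ≅ Z^3.

∂_1: C_1 → C_0 sends each edge [p,q] (with p < q) to q − p.
The resulting 10×25 matrix has rank 9, and its Smith normal form has invariant factors (1,1,1,1,1,1,1,1,1).

∂_2: C_2 → C_1 maps a triangle to the signed sum of its edges. For instance
  ∂[v_3,v_7,v_9] = [v_7,v_9] − [v_3,v_9] + [v_3,v_7],
  ∂[v_4,v_8,v_9] = [v_8,v_9] − [v_4,v_9] + [v_4,v_8].
This gives a 25×17 integer matrix of rank 14; reducing to Smith normal form yields diagonal entries (1,1,1,1,1,1,1,1,1,1,1,1,1,1).

The boundary map ∂_3: C_3 → C_2 sends each 3-simplex σ to the alternating sum Σ_i (−1)^i (σ with its i-th vertex removed). For instance
  ∂[v_1,v_4,v_8,v_9] = [v_4,v_8,v_9] − [v_1,v_8,v_9] + [v_1,v_4,v_9] − [v_1,v_4,v_8],
  ∂[v_1,v_3,v_8,v_9] = [v_3,v_8,v_9] − [v_1,v_8,v_9] + [v_1,v_3,v_9] − [v_1,v_3,v_8].
The 17×3 boundary matrix has rank 3 and Smith normal form diag(1,1,1).

Now H_k = ker ∂_k / im ∂_{k+1}, so:

  H_0: rank C_0 − rank ∂_1 = 10 − 9 = 1, and the invariant factors of ∂_1 are all 1, so H_0 ≅ Z.

H_0 = Z.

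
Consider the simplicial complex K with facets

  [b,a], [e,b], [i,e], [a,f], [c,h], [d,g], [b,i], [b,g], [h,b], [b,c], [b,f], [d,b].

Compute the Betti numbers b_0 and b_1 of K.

Fix the vertex order a < b < c < d < e < f < g < h < i and write every simplex with vertices in increasing order. Then dim K = 1 and the simplices of K are:

  0-simplices (9): a, b, c, d, e, f, g, h, i
  1-simplices (12): ab, af, bc, bd, be, bf, bg, bh, bi, ch, dg, ei

so the chain groups are C_0 ≅ Z^9, C_1 ≅ Z^12.

∂_1: C_1 → C_0 maps an edge to its endpoints' difference, ∂[p,q] = q − p.
The 9×12 boundary matrix has rank 8 and Smith normal form diag(1,1,1,1,1,1,1,1).

Computing H_k = (kernel of ∂_k) / (image of ∂_{k+1}):

  H_0: rank C_0 − rank ∂_1 = 9 − 8 = 1, and the invariant factors of ∂_1 are all 1, so H_0 ≅ Z.
  H_1: rank ker ∂_1 − rank ∂_2 = (12 − 8) − 0 = 4, and there is no ∂_2, so H_1 ≅ Z^4.

As a check, the Euler characteristic is 9 − 12 = -3, which agrees with 1 − 4 = -3.

Hence the Betti numbers are b_0 = 1, b_1 = 4.

b_0 = 1, b_1 = 4.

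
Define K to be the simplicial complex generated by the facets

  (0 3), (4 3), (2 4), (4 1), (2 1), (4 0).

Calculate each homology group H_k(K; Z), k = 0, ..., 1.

Take the total order 0 < 1 < 2 < 3 < 4 on the vertex set. Then K (dimension 1) consists of the simplices:

  0-simplices (5): [0], [1], [2], [3], [4]
  1-simplices (6): [0,3], [0,4], [1,2], [1,4], [2,4], [3,4]

so the chain groups are C_0 ≅ Z^5, C_1 ≅ Z^6.

Boundary ∂_1: C_1 → C_0 maps an edge to its endpoints' difference, ∂[p,q] = q − p.
The 5×6 boundary matrix has rank 4 and Smith normal form diag(1,1,1,1).

Reading off H_k = ker ∂_k / im ∂_{k+1}:

  H_0: rank C_0 − rank ∂_1 = 5 − 4 = 1, and the invariant factors of ∂_1 are all 1, so H_0 ≅ Z.
  H_1: rank ker ∂_1 − rank ∂_2 = (6 − 4) − 0 = 2, and there is no ∂_2, so H_1 ≅ Z^2.

As a check, the Euler characteristic is 5 − 6 = -1, which agrees with 1 − 2 = -1.
(K is a triangulation of a wedge of 2 circles.)

H_0 ≅ Z,  H_1 ≅ Z^2.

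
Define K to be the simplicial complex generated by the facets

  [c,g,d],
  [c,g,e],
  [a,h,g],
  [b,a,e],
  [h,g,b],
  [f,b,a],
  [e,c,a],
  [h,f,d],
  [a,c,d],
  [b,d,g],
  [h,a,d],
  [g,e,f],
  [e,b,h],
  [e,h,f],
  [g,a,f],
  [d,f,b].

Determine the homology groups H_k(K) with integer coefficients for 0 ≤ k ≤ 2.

H_0 = Z,  H_1 = Z^2,  H_2 = Z.

K has 8 vertices, 24 edges, 16 triangles.
rank ∂_0 = 0, rank ∂_1 = 7 ⇒ b_0 = 8 − 0 − 7 = 1; all invariant factors of ∂_1 are 1 so no torsion. So H_0 = Z.
rank ∂_1 = 7, rank ∂_2 = 15 ⇒ b_1 = 24 − 7 − 15 = 2; all invariant factors of ∂_2 are 1 so no torsion. So H_1 = Z^2.
rank ∂_2 = 15, rank ∂_3 = 0 ⇒ b_2 = 16 − 15 − 0 = 1. So H_2 = Z.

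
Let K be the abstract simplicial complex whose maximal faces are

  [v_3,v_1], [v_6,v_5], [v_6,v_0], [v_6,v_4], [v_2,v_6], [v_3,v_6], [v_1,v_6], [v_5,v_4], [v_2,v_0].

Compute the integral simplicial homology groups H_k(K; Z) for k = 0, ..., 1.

H_0 = Z,  H_1 = Z^3.

Order the vertices as v_0 < v_1 < v_2 < v_3 < v_4 < v_5 < v_6. Listing each simplex with vertices in this order, K has dimension 1 with simplices:

  0-simplices (7): [v_0], [v_1], [v_2], [v_3], [v_4], [v_5], [v_6]
  1-simplices (9): [v_0,v_2], [v_0,v_6], [v_1,v_3], [v_1,v_6], [v_2,v_6], [v_3,v_6], [v_4,v_5], [v_4,v_6], [v_5,v_6]

so the chain groups are C_0 ≅ Z^7, C_1 ≅ Z^9.

Boundary ∂_1: C_1 → C_0 is given by ∂[p,q] = [q] − [p]. For instance
  ∂[v_2,v_6] = [v_6] − [v_2].
This gives a 7×9 integer matrix of rank 6; reducing to Smith normal form yields diagonal entries (1,1,1,1,1,1).

From H_k ≅ ker(∂_k) / im(∂_{k+1}) we obtain:

  H_0: rank C_0 − rank ∂_1 = 7 − 6 = 1, and the invariant factors of ∂_1 are all 1, so H_0 ≅ Z.
  H_1: rank ker ∂_1 − rank ∂_2 = (9 − 6) − 0 = 3, and there is no ∂_2, so H_1 ≅ Z^3.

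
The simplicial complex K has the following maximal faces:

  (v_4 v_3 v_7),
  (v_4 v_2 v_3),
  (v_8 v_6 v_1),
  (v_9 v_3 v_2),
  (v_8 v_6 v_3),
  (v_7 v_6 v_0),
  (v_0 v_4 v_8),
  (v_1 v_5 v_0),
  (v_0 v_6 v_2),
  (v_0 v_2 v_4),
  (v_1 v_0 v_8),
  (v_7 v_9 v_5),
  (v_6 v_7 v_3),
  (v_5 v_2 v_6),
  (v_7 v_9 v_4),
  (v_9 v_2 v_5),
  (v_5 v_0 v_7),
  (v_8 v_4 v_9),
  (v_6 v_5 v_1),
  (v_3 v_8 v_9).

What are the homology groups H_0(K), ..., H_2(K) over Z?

Take the total order v_0 < v_1 < v_2 < v_3 < v_4 < v_5 < v_6 < v_7 < v_8 < v_9 on the vertex set. Then K (dimension 2) consists of the simplices:

  0-simplices (10): [v_0], [v_1], [v_2], [v_3], [v_4], [v_5], [v_6], [v_7], [v_8], [v_9]
  1-simplices (30): (30 of them)
  2-simplices (20): (20 of them)

so the chain groups are C_0 ≅ Z^10, C_1 ≅ Z^30, C_2 ≅ Z^20.

∂_1: C_1 → C_0 sends each edge [p,q] (with p < q) to q − p. For instance
  ∂[v_4,v_8] = [v_8] − [v_4].
This gives a 10×30 integer matrix of rank 9; reducing to Smith normal form yields diagonal entries (1,1,1,1,1,1,1,1,1).

The boundary map ∂_2: C_2 → C_1 acts by ∂[p,q,r] = [q,r] − [p,r] + [p,q]. For instance
  ∂[v_3,v_4,v_7] = [v_4,v_7] − [v_3,v_7] + [v_3,v_4],
  ∂[v_3,v_6,v_8] = [v_6,v_8] − [v_3,v_8] + [v_3,v_6].
The resulting 30×20 matrix has rank 20, and its Smith normal form has invariant factors (1,1,1,1,1,1,1,1,1,1,1,1,1,1,1,1,1,1,1,2).

Now H_k = ker ∂_k / im ∂_{k+1}, so:

  H_0: rank C_0 − rank ∂_1 = 10 − 9 = 1, and the invariant factors of ∂_1 are all 1, so H_0 ≅ Z.
  H_1: rank ker ∂_1 − rank ∂_2 = (30 − 9) − 20 = 1, and ∂_2 has invariant factor 2 > 1, so H_1 ≅ Z ⊕ Z/2Z.
  H_2: rank ker ∂_2 − rank ∂_3 = (20 − 20) − 0 = 0, and there is no ∂_3, so H_2 ≅ 0.

As a check, the Euler characteristic is 10 − 30 + 20 = 0, which agrees with 1 − 1 + 0 = 0.

H_0 ≅ Z,  H_1 ≅ Z ⊕ Z/2Z,  H_2 = 0.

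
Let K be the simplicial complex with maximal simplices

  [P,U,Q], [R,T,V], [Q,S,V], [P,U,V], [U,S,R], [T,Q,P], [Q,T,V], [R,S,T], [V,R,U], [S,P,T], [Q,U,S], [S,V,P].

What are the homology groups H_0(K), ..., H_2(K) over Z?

Order the vertices as P < Q < R < S < T < U < V. Listing each simplex with vertices in this order, K has dimension 2 with simplices:

  0-simplices (7): P, Q, R, S, T, U, V
  1-simplices (18): PQ, PS, PT, PU, PV, QS, QT, QU, QV, RS, RT, RU, RV, ST, SU, SV, TV, UV
  2-simplices (12): PQT, PQU, PST, PSV, PUV, QSU, QSV, QTV, RST, RSU, RTV, RUV

Hence C_0 ≅ Z^7, C_1 ≅ Z^18, C_2 ≅ Z^12.

The boundary map ∂_1: C_1 → C_0 maps an edge to its endpoints' difference, ∂[p,q] = q − p. For instance
  ∂PT = T − P.
The resulting 7×18 matrix has rank 6, and its Smith normal form has invariant factors (1,1,1,1,1,1).

∂_2: C_2 → C_1 maps a triangle to the signed sum of its edges. For instance
  ∂PUV = UV − PV + PU,
  ∂QTV = TV − QV + QT.
This gives a 18×12 integer matrix of rank 12; reducing to Smith normal form yields diagonal entries (1,1,1,1,1,1,1,1,1,1,1,2).

Now H_k = ker ∂_k / im ∂_{k+1}, so:

  H_0: rank C_0 − rank ∂_1 = 7 − 6 = 1, and the invariant factors of ∂_1 are all 1, so H_0 = Z.
  H_1: rank ker ∂_1 − rank ∂_2 = (18 − 6) − 12 = 0, and ∂_2 has invariant factor 2 > 1, so H_1 = Z_2.
  H_2: rank ker ∂_2 − rank ∂_3 = (12 − 12) − 0 = 0, and there is no ∂_3, so H_2 = 0.

H_0 = Z,  H_1 = Z_2,  H_2 = 0.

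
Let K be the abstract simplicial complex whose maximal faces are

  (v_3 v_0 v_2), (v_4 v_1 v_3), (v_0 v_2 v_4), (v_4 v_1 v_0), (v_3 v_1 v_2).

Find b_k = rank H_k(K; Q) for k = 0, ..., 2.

b_0 = 1, b_1 = 1, b_2 = 0.

We work with the vertex ordering v_0 < v_1 < v_2 < v_3 < v_4. The simplices of K, each written with vertices in increasing order, are:

  0-simplices (5): [v_0], [v_1], [v_2], [v_3], [v_4]
  1-simplices (10): [v_0,v_1], [v_0,v_2], [v_0,v_3], [v_0,v_4], [v_1,v_2], [v_1,v_3], [v_1,v_4], [v_2,v_3], [v_2,v_4], [v_3,v_4]
  2-simplices (5): [v_0,v_1,v_4], [v_0,v_2,v_3], [v_0,v_2,v_4], [v_1,v_2,v_3], [v_1,v_3,v_4]

Hence C_0 ≅ Z^5, C_1 ≅ Z^10, C_2 ≅ Z^5.

The boundary map ∂_1: C_1 → C_0 maps an edge to its endpoints' difference, ∂[p,q] = q − p.
As a 5×10 matrix over Z this has rank 4, with invariant factors (1,1,1,1).

Boundary ∂_2: C_2 → C_1 sends each 2-simplex [p,q,r] to [q,r] − [p,r] + [p,q]. For instance
  ∂[v_0,v_2,v_4] = [v_2,v_4] − [v_0,v_4] + [v_0,v_2],
  ∂[v_0,v_2,v_3] = [v_2,v_3] − [v_0,v_3] + [v_0,v_2].
The resulting 10×5 matrix has rank 5, and its Smith normal form has invariant factors (1,1,1,1,1).

Computing H_k = (kernel of ∂_k) / (image of ∂_{k+1}):

  H_0: rank C_0 − rank ∂_1 = 5 − 4 = 1, and the invariant factors of ∂_1 are all 1, so H_0 = Z.
  H_1: rank ker ∂_1 − rank ∂_2 = (10 − 4) − 5 = 1, and the invariant factors of ∂_2 are all 1, so H_1 = Z.
  H_2: rank ker ∂_2 − rank ∂_3 = (5 − 5) − 0 = 0, and there is no ∂_3, so H_2 = 0.

(K is a triangulation of the Möbius band.)

Hence the Betti numbers are b_0 = 1, b_1 = 1, b_2 = 0.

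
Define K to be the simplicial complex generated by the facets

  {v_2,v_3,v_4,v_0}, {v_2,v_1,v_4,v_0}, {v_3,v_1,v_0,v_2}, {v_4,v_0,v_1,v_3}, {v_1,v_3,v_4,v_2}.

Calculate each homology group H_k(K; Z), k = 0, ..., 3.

H_0 = Z,  H_1 = 0,  H_2 = 0,  H_3 = Z.

K has 5 vertices, 10 edges, 10 triangles, 5 3-simplices.
rank ∂_0 = 0, rank ∂_1 = 4 ⇒ b_0 = 5 − 0 − 4 = 1; all invariant factors of ∂_1 are 1 so no torsion. So H_0 = Z.
rank ∂_1 = 4, rank ∂_2 = 6 ⇒ b_1 = 10 − 4 − 6 = 0; all invariant factors of ∂_2 are 1 so no torsion. So H_1 = 0.
rank ∂_2 = 6, rank ∂_3 = 4 ⇒ b_2 = 10 − 6 − 4 = 0; all invariant factors of ∂_3 are 1 so no torsion. So H_2 = 0.
rank ∂_3 = 4, rank ∂_4 = 0 ⇒ b_3 = 5 − 4 − 0 = 1. So H_3 = Z.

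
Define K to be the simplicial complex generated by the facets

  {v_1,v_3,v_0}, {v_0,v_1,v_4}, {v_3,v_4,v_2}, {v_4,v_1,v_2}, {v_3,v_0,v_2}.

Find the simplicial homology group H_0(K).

Take the total order v_0 < v_1 < v_2 < v_3 < v_4 on the vertex set. Then K (dimension 2) consists of the simplices:

  0-simplices (5): [v_0], [v_1], [v_2], [v_3], [v_4]
  1-simplices (10): [v_0,v_1], [v_0,v_2], [v_0,v_3], [v_0,v_4], [v_1,v_2], [v_1,v_3], [v_1,v_4], [v_2,v_3], [v_2,v_4], [v_3,v_4]
  2-simplices (5): [v_0,v_1,v_3], [v_0,v_1,v_4], [v_0,v_2,v_3], [v_1,v_2,v_4], [v_2,v_3,v_4]

Hence C_0 ≅ Z^5, C_1 ≅ Z^10, C_2 ≅ Z^5.

∂_1: C_1 → C_0 sends each edge [p,q] (with p < q) to q − p. For instance
  ∂[v_3,v_4] = [v_4] − [v_3].
As a 5×10 matrix over Z this has rank 4, with invariant factors (1,1,1,1).

∂_2: C_2 → C_1 maps a triangle to the signed sum of its edges. For instance
  ∂[v_0,v_1,v_3] = [v_1,v_3] − [v_0,v_3] + [v_0,v_1],
  ∂[v_2,v_3,v_4] = [v_3,v_4] − [v_2,v_4] + [v_2,v_3].
The 10×5 boundary matrix has rank 5 and Smith normal form diag(1,1,1,1,1).

From H_k ≅ ker(∂_k) / im(∂_{k+1}) we obtain:

  H_0: rank C_0 − rank ∂_1 = 5 − 4 = 1, and the invariant factors of ∂_1 are all 1, so H_0 ≅ Z.

(K is a triangulation of the Möbius band.)

H_0 = Z.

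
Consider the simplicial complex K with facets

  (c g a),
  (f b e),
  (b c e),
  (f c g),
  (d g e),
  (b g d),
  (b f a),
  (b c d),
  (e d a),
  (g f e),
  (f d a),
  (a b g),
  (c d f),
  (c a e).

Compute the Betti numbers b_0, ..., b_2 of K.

K has 7 vertices, 21 edges, 14 triangles.
rank ∂_0 = 0, rank ∂_1 = 6 ⇒ b_0 = 7 − 0 − 6 = 1; all invariant factors of ∂_1 are 1 so no torsion. So H_0 = Z.
rank ∂_1 = 6, rank ∂_2 = 13 ⇒ b_1 = 21 − 6 − 13 = 2; all invariant factors of ∂_2 are 1 so no torsion. So H_1 = Z^2.
rank ∂_2 = 13, rank ∂_3 = 0 ⇒ b_2 = 14 − 13 − 0 = 1. So H_2 = Z.

b_0 = 1, b_1 = 2, b_2 = 1.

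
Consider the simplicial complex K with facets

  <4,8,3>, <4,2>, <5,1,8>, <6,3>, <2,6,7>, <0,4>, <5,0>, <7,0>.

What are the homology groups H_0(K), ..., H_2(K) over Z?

Order the vertices as 0 < 1 < 2 < 3 < 4 < 5 < 6 < 7 < 8. Listing each simplex with vertices in this order, K has dimension 2 with simplices:

  0-simplices (9): [0], [1], [2], [3], [4], [5], [6], [7], [8]
  1-simplices (14): [0,4], [0,5], [0,7], [1,5], [1,8], [2,4], [2,6], [2,7], [3,4], [3,6], [3,8], [4,8], [5,8], [6,7]
  2-simplices (3): [1,5,8], [2,6,7], [3,4,8]

so the chain groups are C_0 ≅ Z^9, C_1 ≅ Z^14, C_2 ≅ Z^3.

Boundary ∂_1: C_1 → C_0 is given by ∂[p,q] = [q] − [p].
As a 9×14 matrix over Z this has rank 8, with invariant factors (1,1,1,1,1,1,1,1).

∂_2: C_2 → C_1 acts by ∂[p,q,r] = [q,r] − [p,r] + [p,q]. For instance
  ∂[1,5,8] = [5,8] − [1,8] + [1,5],
  ∂[2,6,7] = [6,7] − [2,7] + [2,6].
The resulting 14×3 matrix has rank 3, and its Smith normal form has invariant factors (1,1,1).

From H_k ≅ ker(∂_k) / im(∂_{k+1}) we obtain:

  H_0: rank C_0 − rank ∂_1 = 9 − 8 = 1, and the invariant factors of ∂_1 are all 1, so H_0 ≅ Z.
  H_1: rank ker ∂_1 − rank ∂_2 = (14 − 8) − 3 = 3, and the invariant factors of ∂_2 are all 1, so H_1 ≅ Z^3.
  H_2: rank ker ∂_2 − rank ∂_3 = (3 − 3) − 0 = 0, and there is no ∂_3, so H_2 ≅ 0.

H_0 ≅ Z,  H_1 ≅ Z^3,  H_2 = 0.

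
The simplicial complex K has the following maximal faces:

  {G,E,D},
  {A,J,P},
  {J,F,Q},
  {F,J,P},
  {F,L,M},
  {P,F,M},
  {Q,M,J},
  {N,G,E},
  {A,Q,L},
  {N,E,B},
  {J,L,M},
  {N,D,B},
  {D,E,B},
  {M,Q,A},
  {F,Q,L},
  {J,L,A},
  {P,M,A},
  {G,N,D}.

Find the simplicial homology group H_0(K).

Order the vertices as A < B < D < E < F < G < J < L < M < N < P < Q. Listing each simplex with vertices in this order, K has dimension 2 with simplices:

  0-simplices (12): A, B, D, E, F, G, J, L, M, N, P, Q
  1-simplices (27): AJ, AL, AM, AP, AQ, BD, BE, BN, DE, DG, DN, EG, EN, FJ, FL, FM, FP, FQ, GN, JL, JM, JP, JQ, LM, LQ, MP, MQ
  2-simplices (18): AJL, AJP, ALQ, AMP, AMQ, BDE, BDN, BEN, DEG, DGN, EGN, FJP, FJQ, FLM, FLQ, FMP, JLM, JMQ

giving chain groups C_0 ≅ Z^12, C_1 ≅ Z^27, C_2 ≅ Z^18.

∂_1: C_1 → C_0 sends each edge [p,q] (with p < q) to q − p. For instance
  ∂AP = P − A.
The resulting 12×27 matrix has rank 10, and its Smith normal form has invariant factors (1,1,1,1,1,1,1,1,1,1).

The boundary map ∂_2: C_2 → C_1 maps a triangle to the signed sum of its edges. For instance
  ∂JMQ = MQ − JQ + JM,
  ∂BDE = DE − BE + BD.
The 27×18 boundary matrix has rank 17 and Smith normal form diag(1,1,1,1,1,1,1,1,1,1,1,1,1,1,1,1,2).

Reading off H_k = ker ∂_k / im ∂_{k+1}:

  H_0: rank C_0 − rank ∂_1 = 12 − 10 = 2, and the invariant factors of ∂_1 are all 1, so H_0 = Z^2.

(K is a triangulation of the disjoint union of the 2-sphere S^2 and the real projective plane RP^2.)

H_0 = Z^2.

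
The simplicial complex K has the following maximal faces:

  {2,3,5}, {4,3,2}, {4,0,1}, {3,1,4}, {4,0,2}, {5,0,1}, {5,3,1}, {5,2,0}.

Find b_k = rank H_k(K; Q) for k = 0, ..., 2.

b_0 = 1, b_1 = 0, b_2 = 1.

Take the total order 0 < 1 < 2 < 3 < 4 < 5 on the vertex set. Then K (dimension 2) consists of the simplices:

  0-simplices (6): [0], [1], [2], [3], [4], [5]
  1-simplices (12): [0,1], [0,2], [0,4], [0,5], [1,3], [1,4], [1,5], [2,3], [2,4], [2,5], [3,4], [3,5]
  2-simplices (8): [0,1,4], [0,1,5], [0,2,4], [0,2,5], [1,3,4], [1,3,5], [2,3,4], [2,3,5]

so the chain groups are C_0 ≅ Z^6, C_1 ≅ Z^12, C_2 ≅ Z^8.

∂_1: C_1 → C_0 sends each edge [p,q] (with p < q) to q − p.
The 6×12 boundary matrix has rank 5 and Smith normal form diag(1,1,1,1,1).

∂_2: C_2 → C_1 maps a triangle to the signed sum of its edges. For instance
  ∂[0,2,5] = [2,5] − [0,5] + [0,2],
  ∂[0,1,5] = [1,5] − [0,5] + [0,1].
The resulting 12×8 matrix has rank 7, and its Smith normal form has invariant factors (1,1,1,1,1,1,1).

Reading off H_k = ker ∂_k / im ∂_{k+1}:

  H_0: rank C_0 − rank ∂_1 = 6 − 5 = 1, and the invariant factors of ∂_1 are all 1, so H_0 = Z.
  H_1: rank ker ∂_1 − rank ∂_2 = (12 − 5) − 7 = 0, and the invariant factors of ∂_2 are all 1, so H_1 = 0.
  H_2: rank ker ∂_2 − rank ∂_3 = (8 − 7) − 0 = 1, and there is no ∂_3, so H_2 = Z.

As a check, the Euler characteristic is 6 − 12 + 8 = 2, which agrees with 1 − 0 + 1 = 2.

Hence the Betti numbers are b_0 = 1, b_1 = 0, b_2 = 1.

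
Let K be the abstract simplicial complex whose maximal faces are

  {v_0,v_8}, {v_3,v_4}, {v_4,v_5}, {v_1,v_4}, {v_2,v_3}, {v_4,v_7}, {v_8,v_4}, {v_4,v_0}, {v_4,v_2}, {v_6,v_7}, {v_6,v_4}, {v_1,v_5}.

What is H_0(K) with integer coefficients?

We work with the vertex ordering v_0 < v_1 < v_2 < v_3 < v_4 < v_5 < v_6 < v_7 < v_8. The simplices of K, each written with vertices in increasing order, are:

  0-simplices (9): [v_0], [v_1], [v_2], [v_3], [v_4], [v_5], [v_6], [v_7], [v_8]
  1-simplices (12): [v_0,v_4], [v_0,v_8], [v_1,v_4], [v_1,v_5], [v_2,v_3], [v_2,v_4], [v_3,v_4], [v_4,v_5], [v_4,v_6], [v_4,v_7], [v_4,v_8], [v_6,v_7]

Hence C_0 ≅ Z^9, C_1 ≅ Z^12.

Boundary ∂_1: C_1 → C_0 is given by ∂[p,q] = [q] − [p].
This gives a 9×12 integer matrix of rank 8; reducing to Smith normal form yields diagonal entries (1,1,1,1,1,1,1,1).

Computing H_k = (kernel of ∂_k) / (image of ∂_{k+1}):

  H_0: rank C_0 − rank ∂_1 = 9 − 8 = 1, and the invariant factors of ∂_1 are all 1, so H_0 ≅ Z.

(K is a triangulation of a wedge of 4 circles.)

H_0 = Z.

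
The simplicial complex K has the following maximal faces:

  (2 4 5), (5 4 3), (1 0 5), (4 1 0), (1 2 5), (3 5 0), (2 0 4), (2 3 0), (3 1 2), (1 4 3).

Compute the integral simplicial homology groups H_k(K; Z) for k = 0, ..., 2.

H_0 ≅ Z,  H_1 ≅ Z/2Z,  H_2 = 0.

We work with the vertex ordering 0 < 1 < 2 < 3 < 4 < 5. The simplices of K, each written with vertices in increasing order, are:

  0-simplices (6): [0], [1], [2], [3], [4], [5]
  1-simplices (15): [0,1], [0,2], [0,3], [0,4], [0,5], [1,2], [1,3], [1,4], [1,5], [2,3], [2,4], [2,5], [3,4], [3,5], [4,5]
  2-simplices (10): [0,1,4], [0,1,5], [0,2,3], [0,2,4], [0,3,5], [1,2,3], [1,2,5], [1,3,4], [2,4,5], [3,4,5]

Hence C_0 ≅ Z^6, C_1 ≅ Z^15, C_2 ≅ Z^10.

∂_1: C_1 → C_0 maps an edge to its endpoints' difference, ∂[p,q] = q − p.
This gives a 6×15 integer matrix of rank 5; reducing to Smith normal form yields diagonal entries (1,1,1,1,1).

The boundary map ∂_2: C_2 → C_1 maps a triangle to the signed sum of its edges. For instance
  ∂[1,3,4] = [3,4] − [1,4] + [1,3],
  ∂[0,3,5] = [3,5] − [0,5] + [0,3].
This gives a 15×10 integer matrix of rank 10; reducing to Smith normal form yields diagonal entries (1,1,1,1,1,1,1,1,1,2).

Computing H_k = (kernel of ∂_k) / (image of ∂_{k+1}):

  H_0: rank C_0 − rank ∂_1 = 6 − 5 = 1, and the invariant factors of ∂_1 are all 1, so H_0 = Z.
  H_1: rank ker ∂_1 − rank ∂_2 = (15 − 5) − 10 = 0, and ∂_2 has invariant factor 2 > 1, so H_1 = Z/2Z.
  H_2: rank ker ∂_2 − rank ∂_3 = (10 − 10) − 0 = 0, and there is no ∂_3, so H_2 = 0.

(K is a triangulation of the real projective plane RP^2.)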